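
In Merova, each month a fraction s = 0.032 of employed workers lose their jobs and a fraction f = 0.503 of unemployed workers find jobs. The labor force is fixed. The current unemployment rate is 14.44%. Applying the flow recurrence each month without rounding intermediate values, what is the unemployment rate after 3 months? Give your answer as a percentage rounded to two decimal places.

With a fixed labor force, u_{t+1} = u_t + s·(1−u_t) − f·u_t = u_t·(1−s−f) + s.
Here 1−s−f = 0.465 and s = 0.032.
u_1 = 0.144400 × 0.465 + 0.032 = 0.099146.
u_2 = 0.099146 × 0.465 + 0.032 = 0.078103.
u_3 = 0.078103 × 0.465 + 0.032 = 0.068318.

Unemployment rate after three months ≈ 6.83%.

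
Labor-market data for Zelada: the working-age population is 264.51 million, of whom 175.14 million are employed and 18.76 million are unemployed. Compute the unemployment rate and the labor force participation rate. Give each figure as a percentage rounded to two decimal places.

Labor force = employed + unemployed = 175.14 + 18.76 = 193.90 million.
Unemployment rate = 18.76 / 193.90 = 9.68%.
Labor force participation rate = 193.90 / 264.51 = 73.31%.

Unemployment rate ≈ 9.68%; labor force participation rate ≈ 73.31%.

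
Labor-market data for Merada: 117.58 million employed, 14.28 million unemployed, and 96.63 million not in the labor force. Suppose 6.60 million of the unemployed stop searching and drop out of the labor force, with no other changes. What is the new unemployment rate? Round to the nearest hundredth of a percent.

New unemployment rate ≈ 6.13%.

Initially, labor force = 117.58 + 14.28 = 131.86 million, so u = 14.28/131.86 = 10.83%.
After the change, unemployed and labor force both fall by 6.60 → E = 117.58, U = 7.68, labor force = 125.26 million.
New unemployment rate = 7.68 / 125.26 = 6.13%.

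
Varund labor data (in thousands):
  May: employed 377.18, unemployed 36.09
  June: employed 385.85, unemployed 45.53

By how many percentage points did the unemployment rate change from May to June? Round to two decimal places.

May: labor force = 377.18 + 36.09 = 413.27; u = 36.09/413.27 = 8.73%.
June: labor force = 385.85 + 45.53 = 431.38; u = 45.53/431.38 = 10.55%.
Change = 10.55% − 8.73% = +1.82 pp.

The unemployment rate changed by +1.82 percentage points.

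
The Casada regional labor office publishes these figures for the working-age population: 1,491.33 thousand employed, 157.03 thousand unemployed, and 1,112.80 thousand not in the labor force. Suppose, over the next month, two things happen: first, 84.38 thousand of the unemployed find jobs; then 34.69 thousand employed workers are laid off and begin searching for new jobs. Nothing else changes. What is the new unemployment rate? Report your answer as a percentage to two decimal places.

New unemployment rate ≈ 6.51%.

Initially, labor force = 1,491.33 + 157.03 = 1,648.36 thousand, so u = 157.03/1,648.36 = 9.53%.
After the first change, unemployed falls and employed rises by 84.38; labor force unchanged → E = 1,575.71, U = 72.65, labor force = 1,648.36 thousand.
After the second change, employed falls and unemployed rises by 34.69; labor force unchanged → E = 1,541.02, U = 107.34, labor force = 1,648.36 thousand.
New unemployment rate = 107.34 / 1,648.36 = 6.51%.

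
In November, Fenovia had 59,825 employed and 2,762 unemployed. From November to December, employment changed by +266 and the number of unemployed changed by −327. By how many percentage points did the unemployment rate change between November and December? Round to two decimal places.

November: labor force = 59,825 + 2,762 = 62,587; u = 2,762/62,587 = 4.41%.
December: labor force = 60,091 + 2,435 = 62,526; u = 2,435/62,526 = 3.89%.
Change = 3.89% − 4.41% = −0.52 pp.

The unemployment rate changed by −0.52 percentage points.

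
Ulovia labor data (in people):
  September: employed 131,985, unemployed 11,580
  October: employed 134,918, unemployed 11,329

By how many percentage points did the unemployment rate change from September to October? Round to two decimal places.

The unemployment rate changed by −0.32 percentage points.

September: labor force = 131,985 + 11,580 = 143,565; u = 11,580/143,565 = 8.07%.
October: labor force = 134,918 + 11,329 = 146,247; u = 11,329/146,247 = 7.75%.
Change = 7.75% − 8.07% = −0.32 pp.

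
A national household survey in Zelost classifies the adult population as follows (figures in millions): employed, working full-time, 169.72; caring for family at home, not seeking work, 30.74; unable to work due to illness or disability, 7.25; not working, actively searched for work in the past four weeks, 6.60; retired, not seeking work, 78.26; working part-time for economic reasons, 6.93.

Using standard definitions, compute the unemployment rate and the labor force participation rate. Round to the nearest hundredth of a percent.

Employed = 169.72 + 6.93 = 176.65 million (anyone who worked, including part-time for economic reasons, counts as employed).
Unemployed = 6.60 million.
Labor force = 176.65 + 6.60 = 183.25 million.
Not in labor force = 30.74 + 7.25 + 78.26 = 116.25 million (those not working and not actively searching are outside the labor force).
Civilian working-age population = 183.25 + 116.25 = 299.50 million.
Unemployment rate = 6.60 / 183.25 = 3.60%.
Labor force participation rate = 183.25 / 299.50 = 61.19%.

Unemployment rate ≈ 3.60%; labor force participation rate ≈ 61.19%.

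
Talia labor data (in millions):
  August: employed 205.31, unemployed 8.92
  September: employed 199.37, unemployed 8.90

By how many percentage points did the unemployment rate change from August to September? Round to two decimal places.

August: labor force = 205.31 + 8.92 = 214.23; u = 8.92/214.23 = 4.16%.
September: labor force = 199.37 + 8.90 = 208.27; u = 8.90/208.27 = 4.27%.
Change = 4.27% − 4.16% = +0.11 pp.

The unemployment rate changed by +0.11 percentage points.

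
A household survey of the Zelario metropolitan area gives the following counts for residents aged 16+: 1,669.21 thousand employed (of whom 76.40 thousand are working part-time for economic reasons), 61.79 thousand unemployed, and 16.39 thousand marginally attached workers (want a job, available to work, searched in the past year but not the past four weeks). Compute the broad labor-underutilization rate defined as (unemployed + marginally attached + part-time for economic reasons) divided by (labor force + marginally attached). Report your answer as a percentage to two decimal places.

Broad underutilization rate ≈ 8.85%.

Labor force = 1,669.21 + 61.79 = 1,731.00 thousand.
Numerator = 61.79 + 16.39 + 76.40 = 154.58 thousand.
Denominator = 1,731.00 + 16.39 = 1,747.39 thousand.
Broad rate = 154.58 / 1,747.39 = 8.85%.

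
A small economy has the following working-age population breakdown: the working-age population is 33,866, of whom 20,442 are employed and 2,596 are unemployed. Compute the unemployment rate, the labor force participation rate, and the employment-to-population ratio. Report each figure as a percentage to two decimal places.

Unemployment rate ≈ 11.27%; labor force participation rate ≈ 68.03%; employment-population ratio ≈ 60.36%.

Labor force = employed + unemployed = 20,442 + 2,596 = 23,038.
Unemployment rate = 2,596 / 23,038 = 11.27%.
Labor force participation rate = 23,038 / 33,866 = 68.03%.
Employment-population ratio = 20,442 / 33,866 = 60.36%.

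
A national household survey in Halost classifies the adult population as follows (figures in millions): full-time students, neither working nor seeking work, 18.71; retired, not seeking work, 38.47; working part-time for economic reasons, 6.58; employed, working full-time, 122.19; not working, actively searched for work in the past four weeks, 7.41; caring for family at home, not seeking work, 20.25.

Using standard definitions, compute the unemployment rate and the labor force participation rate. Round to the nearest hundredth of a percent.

Employed = 6.58 + 122.19 = 128.77 million (anyone who worked, including part-time for economic reasons, counts as employed).
Unemployed = 7.41 million.
Labor force = 128.77 + 7.41 = 136.18 million.
Not in labor force = 18.71 + 38.47 + 20.25 = 77.43 million (those not working and not actively searching are outside the labor force).
Civilian working-age population = 136.18 + 77.43 = 213.61 million.
Unemployment rate = 7.41 / 136.18 = 5.44%.
Labor force participation rate = 136.18 / 213.61 = 63.75%.

Unemployment rate ≈ 5.44%; labor force participation rate ≈ 63.75%.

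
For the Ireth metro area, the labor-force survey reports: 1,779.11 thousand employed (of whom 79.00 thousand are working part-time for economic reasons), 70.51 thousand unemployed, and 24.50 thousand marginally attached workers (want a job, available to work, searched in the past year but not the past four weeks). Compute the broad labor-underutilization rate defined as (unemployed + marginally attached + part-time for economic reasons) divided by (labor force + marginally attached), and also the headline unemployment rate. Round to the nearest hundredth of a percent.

Broad underutilization rate ≈ 9.28%; headline unemployment rate ≈ 3.81%.

Labor force = 1,779.11 + 70.51 = 1,849.62 thousand.
Numerator = 70.51 + 24.50 + 79.00 = 174.01 thousand.
Denominator = 1,849.62 + 24.50 = 1,874.12 thousand.
Broad rate = 174.01 / 1,874.12 = 9.28%.
Headline unemployment rate = 70.51 / 1,849.62 = 3.81%.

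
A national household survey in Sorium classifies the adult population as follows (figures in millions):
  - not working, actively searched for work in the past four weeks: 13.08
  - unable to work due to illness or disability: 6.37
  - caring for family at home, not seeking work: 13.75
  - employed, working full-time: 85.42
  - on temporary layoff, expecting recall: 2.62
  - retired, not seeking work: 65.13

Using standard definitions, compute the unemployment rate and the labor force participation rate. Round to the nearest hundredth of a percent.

Employed = 85.42 million.
Unemployed = 13.08 + 2.62 = 15.70 million (jobless and actively searching, or on temporary layoff).
Labor force = 85.42 + 15.70 = 101.12 million.
Not in labor force = 6.37 + 13.75 + 65.13 = 85.25 million (those not working and not actively searching are outside the labor force).
Civilian working-age population = 101.12 + 85.25 = 186.37 million.
Unemployment rate = 15.70 / 101.12 = 15.53%.
Labor force participation rate = 101.12 / 186.37 = 54.26%.

Unemployment rate ≈ 15.53%; labor force participation rate ≈ 54.26%.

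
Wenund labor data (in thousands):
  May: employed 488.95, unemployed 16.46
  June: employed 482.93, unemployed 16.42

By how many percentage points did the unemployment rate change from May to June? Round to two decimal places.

May: labor force = 488.95 + 16.46 = 505.41; u = 16.46/505.41 = 3.26%.
June: labor force = 482.93 + 16.42 = 499.35; u = 16.42/499.35 = 3.29%.
Change = 3.29% − 3.26% = +0.03 pp.

The unemployment rate changed by +0.03 percentage points.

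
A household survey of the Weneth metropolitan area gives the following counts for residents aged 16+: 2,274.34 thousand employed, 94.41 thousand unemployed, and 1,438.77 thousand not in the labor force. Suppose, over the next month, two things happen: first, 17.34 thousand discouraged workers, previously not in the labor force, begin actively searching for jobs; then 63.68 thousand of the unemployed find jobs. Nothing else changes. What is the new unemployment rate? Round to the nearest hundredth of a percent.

New unemployment rate ≈ 2.01%.

Initially, labor force = 2,274.34 + 94.41 = 2,368.75 thousand, so u = 94.41/2,368.75 = 3.99%.
After the first change, unemployed and labor force both rise by 17.34 → E = 2,274.34, U = 111.75, labor force = 2,386.09 thousand.
After the second change, unemployed falls and employed rises by 63.68; labor force unchanged → E = 2,338.02, U = 48.07, labor force = 2,386.09 thousand.
New unemployment rate = 48.07 / 2,386.09 = 2.01%.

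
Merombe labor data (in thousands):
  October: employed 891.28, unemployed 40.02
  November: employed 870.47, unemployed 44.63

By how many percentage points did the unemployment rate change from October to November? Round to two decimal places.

The unemployment rate changed by +0.58 percentage points.

October: labor force = 891.28 + 40.02 = 931.30; u = 40.02/931.30 = 4.30%.
November: labor force = 870.47 + 44.63 = 915.10; u = 44.63/915.10 = 4.88%.
Change = 4.88% − 4.30% = +0.58 pp.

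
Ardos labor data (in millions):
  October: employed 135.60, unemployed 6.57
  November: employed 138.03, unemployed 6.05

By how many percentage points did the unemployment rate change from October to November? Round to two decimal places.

The unemployment rate changed by −0.42 percentage points.

October: labor force = 135.60 + 6.57 = 142.17; u = 6.57/142.17 = 4.62%.
November: labor force = 138.03 + 6.05 = 144.08; u = 6.05/144.08 = 4.20%.
Change = 4.20% − 4.62% = −0.42 pp.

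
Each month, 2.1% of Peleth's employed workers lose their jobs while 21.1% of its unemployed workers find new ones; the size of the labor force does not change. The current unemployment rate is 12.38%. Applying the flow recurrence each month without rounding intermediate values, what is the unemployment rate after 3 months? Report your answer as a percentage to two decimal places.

Unemployment rate after three months ≈ 10.56%.

With a fixed labor force, u_{t+1} = u_t + s·(1−u_t) − f·u_t = u_t·(1−s−f) + s.
Here 1−s−f = 0.768 and s = 0.021.
u_1 = 0.123800 × 0.768 + 0.021 = 0.116078.
u_2 = 0.116078 × 0.768 + 0.021 = 0.110148.
u_3 = 0.110148 × 0.768 + 0.021 = 0.105594.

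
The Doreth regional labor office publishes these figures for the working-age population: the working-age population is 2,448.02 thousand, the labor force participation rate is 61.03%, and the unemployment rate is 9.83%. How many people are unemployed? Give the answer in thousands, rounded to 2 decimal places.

About 146.86 thousand are unemployed.

Labor force = 0.6103 × 2,448.02 = 1,494.03 thousand.
Unemployed = 0.0983 × 1,494.03 ≈ 146.86 thousand.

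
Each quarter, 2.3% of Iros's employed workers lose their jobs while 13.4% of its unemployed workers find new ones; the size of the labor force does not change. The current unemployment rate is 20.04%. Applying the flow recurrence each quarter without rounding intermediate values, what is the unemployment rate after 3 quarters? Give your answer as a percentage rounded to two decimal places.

With a fixed labor force, u_{t+1} = u_t + s·(1−u_t) − f·u_t = u_t·(1−s−f) + s.
Here 1−s−f = 0.843 and s = 0.023.
u_1 = 0.200400 × 0.843 + 0.023 = 0.191937.
u_2 = 0.191937 × 0.843 + 0.023 = 0.184803.
u_3 = 0.184803 × 0.843 + 0.023 = 0.178789.

Unemployment rate after three quarters ≈ 17.88%.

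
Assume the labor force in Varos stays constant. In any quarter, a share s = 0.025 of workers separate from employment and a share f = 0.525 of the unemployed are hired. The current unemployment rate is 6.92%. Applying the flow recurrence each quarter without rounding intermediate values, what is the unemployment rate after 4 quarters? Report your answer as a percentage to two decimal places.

Unemployment rate after four quarters ≈ 4.64%.

With a fixed labor force, u_{t+1} = u_t + s·(1−u_t) − f·u_t = u_t·(1−s−f) + s.
Here 1−s−f = 0.450 and s = 0.025.
u_1 = 0.069200 × 0.450 + 0.025 = 0.056140.
u_2 = 0.056140 × 0.450 + 0.025 = 0.050263.
u_3 = 0.050263 × 0.450 + 0.025 = 0.047618.
u_4 = 0.047618 × 0.450 + 0.025 = 0.046428.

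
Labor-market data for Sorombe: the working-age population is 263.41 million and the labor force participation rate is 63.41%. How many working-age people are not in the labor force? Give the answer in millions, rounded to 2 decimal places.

Share not in the labor force = 1 − 0.6341 = 0.3659.
Not in labor force = 0.3659 × 263.41 ≈ 96.38 million.

About 96.38 million are not in the labor force.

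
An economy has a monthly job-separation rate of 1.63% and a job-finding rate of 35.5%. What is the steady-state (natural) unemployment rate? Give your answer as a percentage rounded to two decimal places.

At steady state the flows balance: s·E = f·U, so U/(E+U) = s/(s+f).
u* = 1.63 / (1.63 + 35.5) = 1.63 / 37.13 = 4.39%.

Steady-state unemployment rate ≈ 4.39%.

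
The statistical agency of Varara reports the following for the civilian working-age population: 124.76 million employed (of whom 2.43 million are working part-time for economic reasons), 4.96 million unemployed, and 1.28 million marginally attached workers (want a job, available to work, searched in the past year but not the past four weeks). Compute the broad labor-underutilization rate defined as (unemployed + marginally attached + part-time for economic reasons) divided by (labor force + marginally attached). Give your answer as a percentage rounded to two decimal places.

Labor force = 124.76 + 4.96 = 129.72 million.
Numerator = 4.96 + 1.28 + 2.43 = 8.67 million.
Denominator = 129.72 + 1.28 = 131.00 million.
Broad rate = 8.67 / 131.00 = 6.62%.

Broad underutilization rate ≈ 6.62%.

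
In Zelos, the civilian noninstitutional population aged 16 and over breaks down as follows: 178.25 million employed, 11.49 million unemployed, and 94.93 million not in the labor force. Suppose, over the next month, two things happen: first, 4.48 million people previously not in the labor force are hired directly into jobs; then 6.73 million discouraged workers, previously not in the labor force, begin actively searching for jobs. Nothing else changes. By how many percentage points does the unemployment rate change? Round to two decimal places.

The unemployment rate changes by +3.01 percentage points.

Initially, labor force = 178.25 + 11.49 = 189.74 million, so u = 11.49/189.74 = 6.06%.
After the first change, employed and labor force both rise by 4.48; unemployed unchanged → E = 182.73, U = 11.49, labor force = 194.22 million.
After the second change, unemployed and labor force both rise by 6.73 → E = 182.73, U = 18.22, labor force = 200.95 million.
New unemployment rate = 18.22 / 200.95 = 9.07%.
Change = 9.07% − 6.06% = +3.01 percentage points.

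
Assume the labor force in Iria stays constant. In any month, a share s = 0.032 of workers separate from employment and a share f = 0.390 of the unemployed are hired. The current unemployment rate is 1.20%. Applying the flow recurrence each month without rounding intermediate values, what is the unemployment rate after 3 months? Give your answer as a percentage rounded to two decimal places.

Unemployment rate after three months ≈ 6.35%.

With a fixed labor force, u_{t+1} = u_t + s·(1−u_t) − f·u_t = u_t·(1−s−f) + s.
Here 1−s−f = 0.578 and s = 0.032.
u_1 = 0.012000 × 0.578 + 0.032 = 0.038936.
u_2 = 0.038936 × 0.578 + 0.032 = 0.054505.
u_3 = 0.054505 × 0.578 + 0.032 = 0.063504.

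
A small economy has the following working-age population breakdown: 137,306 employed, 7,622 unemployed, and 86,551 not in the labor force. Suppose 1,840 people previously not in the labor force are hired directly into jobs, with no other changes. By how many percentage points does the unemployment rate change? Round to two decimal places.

Initially, labor force = 137,306 + 7,622 = 144,928, so u = 7,622/144,928 = 5.26%.
After the change, employed and labor force both rise by 1,840; unemployed unchanged → E = 139,146, U = 7,622, labor force = 146,768.
New unemployment rate = 7,622 / 146,768 = 5.19%.
Change = 5.19% − 5.26% = −0.07 percentage points.

The unemployment rate changes by −0.07 percentage points.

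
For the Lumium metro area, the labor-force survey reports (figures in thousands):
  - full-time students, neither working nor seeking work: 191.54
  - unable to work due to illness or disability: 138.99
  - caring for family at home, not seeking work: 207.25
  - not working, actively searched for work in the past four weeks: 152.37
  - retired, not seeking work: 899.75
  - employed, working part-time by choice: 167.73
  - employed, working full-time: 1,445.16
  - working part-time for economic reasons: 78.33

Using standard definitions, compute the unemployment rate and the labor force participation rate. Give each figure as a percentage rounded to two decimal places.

Employed = 167.73 + 1,445.16 + 78.33 = 1,691.22 thousand (anyone who worked, including part-time for economic reasons, counts as employed).
Unemployed = 152.37 thousand.
Labor force = 1,691.22 + 152.37 = 1,843.59 thousand.
Not in labor force = 191.54 + 138.99 + 207.25 + 899.75 = 1,437.53 thousand (those not working and not actively searching are outside the labor force).
Civilian working-age population = 1,843.59 + 1,437.53 = 3,281.12 thousand.
Unemployment rate = 152.37 / 1,843.59 = 8.26%.
Labor force participation rate = 1,843.59 / 3,281.12 = 56.19%.

Unemployment rate ≈ 8.26%; labor force participation rate ≈ 56.19%.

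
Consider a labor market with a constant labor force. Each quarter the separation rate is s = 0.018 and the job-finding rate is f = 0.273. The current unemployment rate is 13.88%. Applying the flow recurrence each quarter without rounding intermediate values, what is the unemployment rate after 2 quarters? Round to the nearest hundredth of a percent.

With a fixed labor force, u_{t+1} = u_t + s·(1−u_t) − f·u_t = u_t·(1−s−f) + s.
Here 1−s−f = 0.709 and s = 0.018.
u_1 = 0.138800 × 0.709 + 0.018 = 0.116409.
u_2 = 0.116409 × 0.709 + 0.018 = 0.100534.

Unemployment rate after two quarters ≈ 10.05%.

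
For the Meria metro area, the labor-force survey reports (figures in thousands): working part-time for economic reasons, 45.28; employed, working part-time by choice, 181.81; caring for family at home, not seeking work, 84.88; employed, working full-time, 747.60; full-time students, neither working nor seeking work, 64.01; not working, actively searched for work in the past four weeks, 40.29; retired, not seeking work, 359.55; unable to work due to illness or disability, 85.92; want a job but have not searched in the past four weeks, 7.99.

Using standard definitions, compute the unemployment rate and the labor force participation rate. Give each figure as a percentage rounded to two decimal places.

Employed = 45.28 + 181.81 + 747.60 = 974.69 thousand (anyone who worked, including part-time for economic reasons, counts as employed).
Unemployed = 40.29 thousand.
Labor force = 974.69 + 40.29 = 1,014.98 thousand.
Not in labor force = 84.88 + 64.01 + 359.55 + 85.92 + 7.99 = 602.35 thousand (those not working and not actively searching are outside the labor force — including those who want a job but have given up searching).
Civilian working-age population = 1,014.98 + 602.35 = 1,617.33 thousand.
Unemployment rate = 40.29 / 1,014.98 = 3.97%.
Labor force participation rate = 1,014.98 / 1,617.33 = 62.76%.

Unemployment rate ≈ 3.97%; labor force participation rate ≈ 62.76%.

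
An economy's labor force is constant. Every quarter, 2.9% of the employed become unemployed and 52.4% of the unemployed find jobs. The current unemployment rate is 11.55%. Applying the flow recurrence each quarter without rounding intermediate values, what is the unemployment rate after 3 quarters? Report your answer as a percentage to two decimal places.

Unemployment rate after three quarters ≈ 5.81%.

With a fixed labor force, u_{t+1} = u_t + s·(1−u_t) − f·u_t = u_t·(1−s−f) + s.
Here 1−s−f = 0.447 and s = 0.029.
u_1 = 0.115500 × 0.447 + 0.029 = 0.080629.
u_2 = 0.080629 × 0.447 + 0.029 = 0.065041.
u_3 = 0.065041 × 0.447 + 0.029 = 0.058073.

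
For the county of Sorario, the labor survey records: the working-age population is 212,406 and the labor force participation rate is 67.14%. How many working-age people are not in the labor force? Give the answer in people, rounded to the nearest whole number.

Share not in the labor force = 1 − 0.6714 = 0.3286.
Not in labor force = 0.3286 × 212,406 ≈ 69,797.

About 69,797 are not in the labor force.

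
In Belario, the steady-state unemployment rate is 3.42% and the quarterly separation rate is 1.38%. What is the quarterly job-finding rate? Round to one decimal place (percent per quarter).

Job-finding rate ≈ 39.0% per quarter.

From u* = s/(s+f): f = s·(1−u)/u.
f = 1.38 × (1 − 0.0342) / 0.0342 = 1.3328 / 0.0342 ≈ 39.0% per quarter.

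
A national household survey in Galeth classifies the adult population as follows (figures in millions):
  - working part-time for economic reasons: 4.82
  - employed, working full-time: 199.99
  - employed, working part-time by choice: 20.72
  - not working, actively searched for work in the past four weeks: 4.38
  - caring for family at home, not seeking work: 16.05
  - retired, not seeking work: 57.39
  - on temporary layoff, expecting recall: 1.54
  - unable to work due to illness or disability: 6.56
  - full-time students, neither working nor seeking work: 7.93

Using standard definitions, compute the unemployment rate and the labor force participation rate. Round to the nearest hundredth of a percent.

Unemployment rate ≈ 2.56%; labor force participation rate ≈ 72.47%.

Employed = 4.82 + 199.99 + 20.72 = 225.53 million (anyone who worked, including part-time for economic reasons, counts as employed).
Unemployed = 4.38 + 1.54 = 5.92 million (jobless and actively searching, or on temporary layoff).
Labor force = 225.53 + 5.92 = 231.45 million.
Not in labor force = 16.05 + 57.39 + 6.56 + 7.93 = 87.93 million (those not working and not actively searching are outside the labor force).
Civilian working-age population = 231.45 + 87.93 = 319.38 million.
Unemployment rate = 5.92 / 231.45 = 2.56%.
Labor force participation rate = 231.45 / 319.38 = 72.47%.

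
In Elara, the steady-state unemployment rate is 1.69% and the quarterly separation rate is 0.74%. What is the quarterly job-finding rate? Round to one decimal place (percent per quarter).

Job-finding rate ≈ 43.0% per quarter.

From u* = s/(s+f): f = s·(1−u)/u.
f = 0.74 × (1 − 0.0169) / 0.0169 = 0.7275 / 0.0169 ≈ 43.0% per quarter.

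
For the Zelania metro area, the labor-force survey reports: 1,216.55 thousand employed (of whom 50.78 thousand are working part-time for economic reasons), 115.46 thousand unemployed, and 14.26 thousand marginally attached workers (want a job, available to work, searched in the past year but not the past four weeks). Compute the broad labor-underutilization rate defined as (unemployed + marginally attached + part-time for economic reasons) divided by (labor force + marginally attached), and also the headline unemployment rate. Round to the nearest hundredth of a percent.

Labor force = 1,216.55 + 115.46 = 1,332.01 thousand.
Numerator = 115.46 + 14.26 + 50.78 = 180.50 thousand.
Denominator = 1,332.01 + 14.26 = 1,346.27 thousand.
Broad rate = 180.50 / 1,346.27 = 13.41%.
Headline unemployment rate = 115.46 / 1,332.01 = 8.67%.

Broad underutilization rate ≈ 13.41%; headline unemployment rate ≈ 8.67%.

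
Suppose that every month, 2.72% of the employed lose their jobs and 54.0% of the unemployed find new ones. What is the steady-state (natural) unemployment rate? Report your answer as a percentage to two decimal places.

Steady-state unemployment rate ≈ 4.80%.

At steady state the flows balance: s·E = f·U, so U/(E+U) = s/(s+f).
u* = 2.72 / (2.72 + 54.0) = 2.72 / 56.72 = 4.80%.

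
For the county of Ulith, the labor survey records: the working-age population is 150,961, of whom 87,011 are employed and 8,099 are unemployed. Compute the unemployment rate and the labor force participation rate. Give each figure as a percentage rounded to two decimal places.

Unemployment rate ≈ 8.52%; labor force participation rate ≈ 63.00%.

Labor force = employed + unemployed = 87,011 + 8,099 = 95,110.
Unemployment rate = 8,099 / 95,110 = 8.52%.
Labor force participation rate = 95,110 / 150,961 = 63.00%.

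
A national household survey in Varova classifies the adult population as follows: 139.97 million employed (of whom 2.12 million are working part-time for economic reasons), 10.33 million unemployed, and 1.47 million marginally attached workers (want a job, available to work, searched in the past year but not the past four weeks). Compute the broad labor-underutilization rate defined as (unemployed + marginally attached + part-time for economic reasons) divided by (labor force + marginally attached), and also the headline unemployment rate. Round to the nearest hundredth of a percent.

Labor force = 139.97 + 10.33 = 150.30 million.
Numerator = 10.33 + 1.47 + 2.12 = 13.92 million.
Denominator = 150.30 + 1.47 = 151.77 million.
Broad rate = 13.92 / 151.77 = 9.17%.
Headline unemployment rate = 10.33 / 150.30 = 6.87%.

Broad underutilization rate ≈ 9.17%; headline unemployment rate ≈ 6.87%.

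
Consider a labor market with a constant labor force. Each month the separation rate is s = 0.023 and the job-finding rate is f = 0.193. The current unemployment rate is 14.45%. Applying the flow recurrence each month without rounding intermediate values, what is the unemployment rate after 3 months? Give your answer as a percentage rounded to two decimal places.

Unemployment rate after three months ≈ 12.48%.

With a fixed labor force, u_{t+1} = u_t + s·(1−u_t) − f·u_t = u_t·(1−s−f) + s.
Here 1−s−f = 0.784 and s = 0.023.
u_1 = 0.144500 × 0.784 + 0.023 = 0.136288.
u_2 = 0.136288 × 0.784 + 0.023 = 0.129850.
u_3 = 0.129850 × 0.784 + 0.023 = 0.124802.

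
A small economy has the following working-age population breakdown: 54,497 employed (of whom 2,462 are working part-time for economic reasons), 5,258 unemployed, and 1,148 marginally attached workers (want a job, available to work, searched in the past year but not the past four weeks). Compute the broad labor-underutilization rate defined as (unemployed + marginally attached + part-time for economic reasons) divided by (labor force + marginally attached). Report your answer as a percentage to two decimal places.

Labor force = 54,497 + 5,258 = 59,755.
Numerator = 5,258 + 1,148 + 2,462 = 8,868.
Denominator = 59,755 + 1,148 = 60,903.
Broad rate = 8,868 / 60,903 = 14.56%.

Broad underutilization rate ≈ 14.56%.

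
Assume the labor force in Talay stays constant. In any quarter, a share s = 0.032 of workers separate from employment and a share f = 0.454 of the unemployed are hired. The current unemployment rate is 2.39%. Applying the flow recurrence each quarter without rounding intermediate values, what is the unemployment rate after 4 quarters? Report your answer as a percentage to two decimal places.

Unemployment rate after four quarters ≈ 6.29%.

With a fixed labor force, u_{t+1} = u_t + s·(1−u_t) − f·u_t = u_t·(1−s−f) + s.
Here 1−s−f = 0.514 and s = 0.032.
u_1 = 0.023900 × 0.514 + 0.032 = 0.044285.
u_2 = 0.044285 × 0.514 + 0.032 = 0.054762.
u_3 = 0.054762 × 0.514 + 0.032 = 0.060148.
u_4 = 0.060148 × 0.514 + 0.032 = 0.062916.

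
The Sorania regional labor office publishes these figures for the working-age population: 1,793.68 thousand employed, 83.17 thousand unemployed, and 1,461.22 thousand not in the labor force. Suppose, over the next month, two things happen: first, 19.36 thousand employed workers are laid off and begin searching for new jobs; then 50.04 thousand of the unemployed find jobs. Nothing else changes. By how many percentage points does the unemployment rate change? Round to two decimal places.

Initially, labor force = 1,793.68 + 83.17 = 1,876.85 thousand, so u = 83.17/1,876.85 = 4.43%.
After the first change, employed falls and unemployed rises by 19.36; labor force unchanged → E = 1,774.32, U = 102.53, labor force = 1,876.85 thousand.
After the second change, unemployed falls and employed rises by 50.04; labor force unchanged → E = 1,824.36, U = 52.49, labor force = 1,876.85 thousand.
New unemployment rate = 52.49 / 1,876.85 = 2.80%.
Change = 2.80% − 4.43% = −1.63 percentage points.

The unemployment rate changes by −1.63 percentage points.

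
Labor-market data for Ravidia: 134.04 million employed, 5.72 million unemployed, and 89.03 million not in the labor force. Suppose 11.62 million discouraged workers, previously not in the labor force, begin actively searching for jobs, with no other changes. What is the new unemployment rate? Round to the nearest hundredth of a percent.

New unemployment rate ≈ 11.45%.

Initially, labor force = 134.04 + 5.72 = 139.76 million, so u = 5.72/139.76 = 4.09%.
After the change, unemployed and labor force both rise by 11.62 → E = 134.04, U = 17.34, labor force = 151.38 million.
New unemployment rate = 17.34 / 151.38 = 11.45%.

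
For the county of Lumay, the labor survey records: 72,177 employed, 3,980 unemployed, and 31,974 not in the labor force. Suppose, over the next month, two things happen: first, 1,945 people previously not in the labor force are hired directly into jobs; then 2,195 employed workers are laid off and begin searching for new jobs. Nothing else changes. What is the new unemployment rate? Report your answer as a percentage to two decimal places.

New unemployment rate ≈ 7.91%.

Initially, labor force = 72,177 + 3,980 = 76,157, so u = 3,980/76,157 = 5.23%.
After the first change, employed and labor force both rise by 1,945; unemployed unchanged → E = 74,122, U = 3,980, labor force = 78,102.
After the second change, employed falls and unemployed rises by 2,195; labor force unchanged → E = 71,927, U = 6,175, labor force = 78,102.
New unemployment rate = 6,175 / 78,102 = 7.91%.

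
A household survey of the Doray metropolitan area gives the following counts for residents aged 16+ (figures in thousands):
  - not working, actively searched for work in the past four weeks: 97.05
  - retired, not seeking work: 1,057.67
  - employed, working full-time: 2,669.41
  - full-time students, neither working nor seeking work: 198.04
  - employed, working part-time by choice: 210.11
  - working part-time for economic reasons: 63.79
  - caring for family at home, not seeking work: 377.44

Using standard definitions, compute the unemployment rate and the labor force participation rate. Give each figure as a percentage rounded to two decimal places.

Unemployment rate ≈ 3.19%; labor force participation rate ≈ 65.06%.

Employed = 2,669.41 + 210.11 + 63.79 = 2,943.31 thousand (anyone who worked, including part-time for economic reasons, counts as employed).
Unemployed = 97.05 thousand.
Labor force = 2,943.31 + 97.05 = 3,040.36 thousand.
Not in labor force = 1,057.67 + 198.04 + 377.44 = 1,633.15 thousand (those not working and not actively searching are outside the labor force).
Civilian working-age population = 3,040.36 + 1,633.15 = 4,673.51 thousand.
Unemployment rate = 97.05 / 3,040.36 = 3.19%.
Labor force participation rate = 3,040.36 / 4,673.51 = 65.06%.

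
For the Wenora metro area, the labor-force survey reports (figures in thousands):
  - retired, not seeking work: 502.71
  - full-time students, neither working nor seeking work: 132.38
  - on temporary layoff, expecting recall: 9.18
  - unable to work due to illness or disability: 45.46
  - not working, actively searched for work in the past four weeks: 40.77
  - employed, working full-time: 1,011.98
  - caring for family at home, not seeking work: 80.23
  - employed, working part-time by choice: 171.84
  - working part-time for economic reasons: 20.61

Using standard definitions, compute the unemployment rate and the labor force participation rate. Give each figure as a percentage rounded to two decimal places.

Unemployment rate ≈ 3.98%; labor force participation rate ≈ 62.25%.

Employed = 1,011.98 + 171.84 + 20.61 = 1,204.43 thousand (anyone who worked, including part-time for economic reasons, counts as employed).
Unemployed = 9.18 + 40.77 = 49.95 thousand (jobless and actively searching, or on temporary layoff).
Labor force = 1,204.43 + 49.95 = 1,254.38 thousand.
Not in labor force = 502.71 + 132.38 + 45.46 + 80.23 = 760.78 thousand (those not working and not actively searching are outside the labor force).
Civilian working-age population = 1,254.38 + 760.78 = 2,015.16 thousand.
Unemployment rate = 49.95 / 1,254.38 = 3.98%.
Labor force participation rate = 1,254.38 / 2,015.16 = 62.25%.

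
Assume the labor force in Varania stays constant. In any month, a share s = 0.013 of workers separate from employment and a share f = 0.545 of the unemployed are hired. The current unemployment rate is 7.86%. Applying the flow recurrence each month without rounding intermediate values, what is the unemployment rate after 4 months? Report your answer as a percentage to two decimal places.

Unemployment rate after four months ≈ 2.54%.

With a fixed labor force, u_{t+1} = u_t + s·(1−u_t) − f·u_t = u_t·(1−s−f) + s.
Here 1−s−f = 0.442 and s = 0.013.
u_1 = 0.078600 × 0.442 + 0.013 = 0.047741.
u_2 = 0.047741 × 0.442 + 0.013 = 0.034102.
u_3 = 0.034102 × 0.442 + 0.013 = 0.028073.
u_4 = 0.028073 × 0.442 + 0.013 = 0.025408.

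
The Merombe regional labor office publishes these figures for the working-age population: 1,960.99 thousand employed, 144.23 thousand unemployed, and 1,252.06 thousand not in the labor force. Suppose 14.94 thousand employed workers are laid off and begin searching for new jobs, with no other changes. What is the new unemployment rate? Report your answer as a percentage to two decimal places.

New unemployment rate ≈ 7.56%.

Initially, labor force = 1,960.99 + 144.23 = 2,105.22 thousand, so u = 144.23/2,105.22 = 6.85%.
After the change, employed falls and unemployed rises by 14.94; labor force unchanged → E = 1,946.05, U = 159.17, labor force = 2,105.22 thousand.
New unemployment rate = 159.17 / 2,105.22 = 7.56%.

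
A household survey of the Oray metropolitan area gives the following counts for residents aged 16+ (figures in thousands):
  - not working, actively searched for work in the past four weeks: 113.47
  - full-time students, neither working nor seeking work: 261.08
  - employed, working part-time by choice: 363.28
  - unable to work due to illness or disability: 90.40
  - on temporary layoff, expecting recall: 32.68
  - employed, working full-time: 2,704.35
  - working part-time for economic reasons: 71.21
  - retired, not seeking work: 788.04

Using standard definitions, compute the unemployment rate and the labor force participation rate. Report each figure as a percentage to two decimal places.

Unemployment rate ≈ 4.45%; labor force participation rate ≈ 74.25%.

Employed = 363.28 + 2,704.35 + 71.21 = 3,138.84 thousand (anyone who worked, including part-time for economic reasons, counts as employed).
Unemployed = 113.47 + 32.68 = 146.15 thousand (jobless and actively searching, or on temporary layoff).
Labor force = 3,138.84 + 146.15 = 3,284.99 thousand.
Not in labor force = 261.08 + 90.40 + 788.04 = 1,139.52 thousand (those not working and not actively searching are outside the labor force).
Civilian working-age population = 3,284.99 + 1,139.52 = 4,424.51 thousand.
Unemployment rate = 146.15 / 3,284.99 = 4.45%.
Labor force participation rate = 3,284.99 / 4,424.51 = 74.25%.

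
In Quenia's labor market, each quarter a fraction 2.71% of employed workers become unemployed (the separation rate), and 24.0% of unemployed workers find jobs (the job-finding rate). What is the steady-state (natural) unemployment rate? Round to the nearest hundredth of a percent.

At steady state the flows balance: s·E = f·U, so U/(E+U) = s/(s+f).
u* = 2.71 / (2.71 + 24.0) = 2.71 / 26.71 = 10.15%.

Steady-state unemployment rate ≈ 10.15%.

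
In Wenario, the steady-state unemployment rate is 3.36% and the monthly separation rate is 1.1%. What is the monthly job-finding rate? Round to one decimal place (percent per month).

Job-finding rate ≈ 31.6% per month.

From u* = s/(s+f): f = s·(1−u)/u.
f = 1.1 × (1 − 0.0336) / 0.0336 = 1.0630 / 0.0336 ≈ 31.6% per month.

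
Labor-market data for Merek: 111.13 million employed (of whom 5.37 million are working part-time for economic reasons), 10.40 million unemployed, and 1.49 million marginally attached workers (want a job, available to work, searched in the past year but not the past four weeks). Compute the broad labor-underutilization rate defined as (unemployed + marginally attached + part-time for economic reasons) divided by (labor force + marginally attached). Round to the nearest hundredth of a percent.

Broad underutilization rate ≈ 14.03%.

Labor force = 111.13 + 10.40 = 121.53 million.
Numerator = 10.40 + 1.49 + 5.37 = 17.26 million.
Denominator = 121.53 + 1.49 = 123.02 million.
Broad rate = 17.26 / 123.02 = 14.03%.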